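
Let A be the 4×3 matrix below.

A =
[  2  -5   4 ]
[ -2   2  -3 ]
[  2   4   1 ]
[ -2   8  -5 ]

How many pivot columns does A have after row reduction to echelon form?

2

Row reduce to echelon form.
R2 ← R2 + R1: [0, -3, 1]
R3 ← R3 − R1: [0, 9, -3]
R4 ← R4 + R1: [0, 3, -1]
R3 ← R3 + (3)·R2: [0, 0, 0]
R4 ← R4 + R2: [0, 0, 0]
Echelon form has 2 nonzero rows, so rank(A) = 2.
Each nonzero row contributes one pivot column: 2 pivot columns.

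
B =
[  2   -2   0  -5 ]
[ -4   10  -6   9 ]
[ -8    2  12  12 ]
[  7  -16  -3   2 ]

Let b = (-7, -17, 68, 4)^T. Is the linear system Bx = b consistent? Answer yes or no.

yes

Row reduce the augmented matrix [B | b].
R2 ← R2 + (2)·R1: [0, 6, -6, -1, -31]
R3 ← R3 + (4)·R1: [0, -6, 12, -8, 40]
R4 ← R4 − (7/2)·R1: [0, -9, -3, 39/2, 57/2]
R3 ← R3 + R2: [0, 0, 6, -9, 9]
R4 ← R4 + (3/2)·R2: [0, 0, -12, 18, -18]
R4 ← R4 + (2)·R3: [0, 0, 0, 0, 0]
The echelon form has 3 nonzero rows, and every pivot lies in the first 4 columns, so rank(B) = rank([B|b]) = 3.
The system is consistent.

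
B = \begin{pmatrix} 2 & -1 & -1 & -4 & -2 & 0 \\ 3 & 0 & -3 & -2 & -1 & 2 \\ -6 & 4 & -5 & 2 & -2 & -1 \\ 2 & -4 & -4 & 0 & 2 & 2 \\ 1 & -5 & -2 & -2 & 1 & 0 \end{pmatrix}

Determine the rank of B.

4

Row reduce to echelon form.
R2 ← R2 − (3/2)·R1: [0, 3/2, -3/2, 4, 2, 2]
R3 ← R3 + (3)·R1: [0, 1, -8, -10, -8, -1]
R4 ← R4 − R1: [0, -3, -3, 4, 4, 2]
R5 ← R5 − (1/2)·R1: [0, -9/2, -3/2, 0, 2, 0]
R3 ← R3 − (2/3)·R2: [0, 0, -7, -38/3, -28/3, -7/3]
R4 ← R4 + (2)·R2: [0, 0, -6, 12, 8, 6]
R5 ← R5 + (3)·R2: [0, 0, -6, 12, 8, 6]
R4 ← R4 − (6/7)·R3: [0, 0, 0, 160/7, 16, 8]
R5 ← R5 − (6/7)·R3: [0, 0, 0, 160/7, 16, 8]
R5 ← R5 − R4: [0, 0, 0, 0, 0, 0]
Echelon form has 4 nonzero rows, so rank(B) = 4.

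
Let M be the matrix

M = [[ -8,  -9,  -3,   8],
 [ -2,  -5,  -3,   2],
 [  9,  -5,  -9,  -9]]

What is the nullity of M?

2

Row reduce to echelon form.
R2 ← R2 − (1/4)·R1: [0, -11/4, -9/4, 0]
R3 ← R3 + (9/8)·R1: [0, -121/8, -99/8, 0]
R3 ← R3 − (11/2)·R2: [0, 0, 0, 0]
2 nonzero rows, so rank(M) = 2.
M has 4 columns; by rank–nullity, nullity = 4 − 2 = 2.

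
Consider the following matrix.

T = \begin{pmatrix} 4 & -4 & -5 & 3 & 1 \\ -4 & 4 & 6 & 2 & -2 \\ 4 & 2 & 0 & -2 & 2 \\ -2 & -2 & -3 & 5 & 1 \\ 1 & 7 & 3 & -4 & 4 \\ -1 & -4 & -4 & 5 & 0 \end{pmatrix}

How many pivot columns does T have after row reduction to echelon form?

4

Row reduce to echelon form.
R2 ← R2 + R1: [0, 0, 1, 5, -1]
R3 ← R3 − R1: [0, 6, 5, -5, 1]
R4 ← R4 + (1/2)·R1: [0, -4, -11/2, 13/2, 3/2]
R5 ← R5 − (1/4)·R1: [0, 8, 17/4, -19/4, 15/4]
R6 ← R6 + (1/4)·R1: [0, -5, -21/4, 23/4, 1/4]
Swap R2 ↔ R3
R4 ← R4 + (2/3)·R2: [0, 0, -13/6, 19/6, 13/6]
R5 ← R5 − (4/3)·R2: [0, 0, -29/12, 23/12, 29/12]
R6 ← R6 + (5/6)·R2: [0, 0, -13/12, 19/12, 13/12]
R4 ← R4 + (13/6)·R3: [0, 0, 0, 14, 0]
R5 ← R5 + (29/12)·R3: [0, 0, 0, 14, 0]
R6 ← R6 + (13/12)·R3: [0, 0, 0, 7, 0]
R5 ← R5 − R4: [0, 0, 0, 0, 0]
R6 ← R6 − (1/2)·R4: [0, 0, 0, 0, 0]
Echelon form has 4 nonzero rows, so rank(T) = 4.
Each nonzero row contributes one pivot column: 4 pivot columns.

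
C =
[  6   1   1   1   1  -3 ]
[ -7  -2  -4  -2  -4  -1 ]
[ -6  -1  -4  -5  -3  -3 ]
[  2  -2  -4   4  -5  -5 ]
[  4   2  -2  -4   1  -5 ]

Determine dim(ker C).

2

Row reduce to echelon form.
R2 ← R2 + (7/6)·R1: [0, -5/6, -17/6, -5/6, -17/6, -9/2]
R3 ← R3 + R1: [0, 0, -3, -4, -2, -6]
R4 ← R4 − (1/3)·R1: [0, -7/3, -13/3, 11/3, -16/3, -4]
R5 ← R5 − (2/3)·R1: [0, 4/3, -8/3, -14/3, 1/3, -3]
R4 ← R4 − (14/5)·R2: [0, 0, 18/5, 6, 13/5, 43/5]
R5 ← R5 + (8/5)·R2: [0, 0, -36/5, -6, -21/5, -51/5]
R4 ← R4 + (6/5)·R3: [0, 0, 0, 6/5, 1/5, 7/5]
R5 ← R5 − (12/5)·R3: [0, 0, 0, 18/5, 3/5, 21/5]
R5 ← R5 − (3)·R4: [0, 0, 0, 0, 0, 0]
4 nonzero rows, so rank(C) = 4.
C has 6 columns; by rank–nullity, nullity = 6 − 4 = 2.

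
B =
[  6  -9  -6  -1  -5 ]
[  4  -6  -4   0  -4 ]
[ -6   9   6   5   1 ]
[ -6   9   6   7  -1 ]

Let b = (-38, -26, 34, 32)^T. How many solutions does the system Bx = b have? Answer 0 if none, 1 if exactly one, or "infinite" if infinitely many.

Row reduce the augmented matrix [B | b].
R2 ← R2 − (2/3)·R1: [0, 0, 0, 2/3, -2/3, -2/3]
R3 ← R3 + R1: [0, 0, 0, 4, -4, -4]
R4 ← R4 + R1: [0, 0, 0, 6, -6, -6]
R3 ← R3 − (6)·R2: [0, 0, 0, 0, 0, 0]
R4 ← R4 − (9)·R2: [0, 0, 0, 0, 0, 0]
The echelon form has 2 nonzero rows, and every pivot lies in the first 5 columns, so rank(B) = rank([B|b]) = 2.
The system is consistent.
rank = 2 < 5 unknowns, so there are infinitely many solutions.

infinite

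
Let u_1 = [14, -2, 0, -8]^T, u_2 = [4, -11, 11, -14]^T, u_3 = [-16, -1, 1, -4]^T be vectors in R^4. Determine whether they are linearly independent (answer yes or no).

Form the matrix with these vectors as rows and row reduce.
R2 ← R2 − (2/7)·R1: [0, -73/7, 11, -82/7]
R3 ← R3 + (8/7)·R1: [0, -23/7, 1, -92/7]
R3 ← R3 − (23/73)·R2: [0, 0, -180/73, -690/73]
3 nonzero rows, so the 3 vectors span a space of dimension 3.
Since 3 = 3, the vectors are linearly independent.

yes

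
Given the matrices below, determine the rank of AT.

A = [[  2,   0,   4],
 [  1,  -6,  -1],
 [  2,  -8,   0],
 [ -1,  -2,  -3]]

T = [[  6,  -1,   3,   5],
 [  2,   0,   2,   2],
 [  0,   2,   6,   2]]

First compute AT:
[[ 12,   6,  30,  18],
 [ -6,  -3, -15,  -9],
 [ -4,  -2, -10,  -6],
 [-10,  -5, -25, -15]]
Now row reduce the product.
R2 ← R2 + (1/2)·R1: [0, 0, 0, 0]
R3 ← R3 + (1/3)·R1: [0, 0, 0, 0]
R4 ← R4 + (5/6)·R1: [0, 0, 0, 0]
1 nonzero row, so rank(AT) = 1.

1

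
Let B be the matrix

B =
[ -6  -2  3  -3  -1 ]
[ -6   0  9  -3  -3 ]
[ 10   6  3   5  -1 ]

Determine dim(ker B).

3

Row reduce to echelon form.
R2 ← R2 − R1: [0, 2, 6, 0, -2]
R3 ← R3 + (5/3)·R1: [0, 8/3, 8, 0, -8/3]
R3 ← R3 − (4/3)·R2: [0, 0, 0, 0, 0]
2 nonzero rows, so rank(B) = 2.
B has 5 columns; by rank–nullity, nullity = 5 − 2 = 3.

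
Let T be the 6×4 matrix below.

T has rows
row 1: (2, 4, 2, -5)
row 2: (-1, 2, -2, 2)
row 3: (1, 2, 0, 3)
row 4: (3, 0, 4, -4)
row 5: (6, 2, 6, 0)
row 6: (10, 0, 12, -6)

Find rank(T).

Row reduce to echelon form.
R2 ← R2 + (1/2)·R1: [0, 4, -1, -1/2]
R3 ← R3 − (1/2)·R1: [0, 0, -1, 11/2]
R4 ← R4 − (3/2)·R1: [0, -6, 1, 7/2]
R5 ← R5 − (3)·R1: [0, -10, 0, 15]
R6 ← R6 − (5)·R1: [0, -20, 2, 19]
R4 ← R4 + (3/2)·R2: [0, 0, -1/2, 11/4]
R5 ← R5 + (5/2)·R2: [0, 0, -5/2, 55/4]
R6 ← R6 + (5)·R2: [0, 0, -3, 33/2]
R4 ← R4 − (1/2)·R3: [0, 0, 0, 0]
R5 ← R5 − (5/2)·R3: [0, 0, 0, 0]
R6 ← R6 − (3)·R3: [0, 0, 0, 0]
Echelon form has 3 nonzero rows, so rank(T) = 3.

3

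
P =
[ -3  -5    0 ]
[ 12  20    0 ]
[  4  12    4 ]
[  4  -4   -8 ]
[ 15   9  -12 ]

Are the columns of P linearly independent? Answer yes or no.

Row reduce P to echelon form.
R2 ← R2 + (4)·R1: [0, 0, 0]
R3 ← R3 + (4/3)·R1: [0, 16/3, 4]
R4 ← R4 + (4/3)·R1: [0, -32/3, -8]
R5 ← R5 + (5)·R1: [0, -16, -12]
Swap R2 ↔ R3
R4 ← R4 + (2)·R2: [0, 0, 0]
R5 ← R5 + (3)·R2: [0, 0, 0]
2 pivots among 3 columns.
Only 2 < 3 pivot columns, so the columns are linearly dependent.

no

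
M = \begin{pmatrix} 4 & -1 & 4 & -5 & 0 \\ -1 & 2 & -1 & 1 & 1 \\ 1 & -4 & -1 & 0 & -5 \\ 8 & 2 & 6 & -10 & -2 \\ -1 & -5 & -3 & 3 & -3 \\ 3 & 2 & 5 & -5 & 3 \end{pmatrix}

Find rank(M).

4

Row reduce to echelon form.
R2 ← R2 + (1/4)·R1: [0, 7/4, 0, -1/4, 1]
R3 ← R3 − (1/4)·R1: [0, -15/4, -2, 5/4, -5]
R4 ← R4 − (2)·R1: [0, 4, -2, 0, -2]
R5 ← R5 + (1/4)·R1: [0, -21/4, -2, 7/4, -3]
R6 ← R6 − (3/4)·R1: [0, 11/4, 2, -5/4, 3]
R3 ← R3 + (15/7)·R2: [0, 0, -2, 5/7, -20/7]
R4 ← R4 − (16/7)·R2: [0, 0, -2, 4/7, -30/7]
R5 ← R5 + (3)·R2: [0, 0, -2, 1, 0]
R6 ← R6 − (11/7)·R2: [0, 0, 2, -6/7, 10/7]
R4 ← R4 − R3: [0, 0, 0, -1/7, -10/7]
R5 ← R5 − R3: [0, 0, 0, 2/7, 20/7]
R6 ← R6 + R3: [0, 0, 0, -1/7, -10/7]
R5 ← R5 + (2)·R4: [0, 0, 0, 0, 0]
R6 ← R6 − R4: [0, 0, 0, 0, 0]
Echelon form has 4 nonzero rows, so rank(M) = 4.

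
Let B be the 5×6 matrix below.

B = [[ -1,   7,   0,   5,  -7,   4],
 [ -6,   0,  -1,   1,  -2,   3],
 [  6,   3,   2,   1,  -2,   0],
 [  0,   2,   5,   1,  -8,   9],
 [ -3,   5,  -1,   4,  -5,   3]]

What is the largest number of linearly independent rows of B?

Row reduce to echelon form.
R2 ← R2 − (6)·R1: [0, -42, -1, -29, 40, -21]
R3 ← R3 + (6)·R1: [0, 45, 2, 31, -44, 24]
R5 ← R5 − (3)·R1: [0, -16, -1, -11, 16, -9]
R3 ← R3 + (15/14)·R2: [0, 0, 13/14, -1/14, -8/7, 3/2]
R4 ← R4 + (1/21)·R2: [0, 0, 104/21, -8/21, -128/21, 8]
R5 ← R5 − (8/21)·R2: [0, 0, -13/21, 1/21, 16/21, -1]
R4 ← R4 − (16/3)·R3: [0, 0, 0, 0, 0, 0]
R5 ← R5 + (2/3)·R3: [0, 0, 0, 0, 0, 0]
Echelon form has 3 nonzero rows, so rank(B) = 3.
The rank gives the maximum number of linearly independent rows: 3.

3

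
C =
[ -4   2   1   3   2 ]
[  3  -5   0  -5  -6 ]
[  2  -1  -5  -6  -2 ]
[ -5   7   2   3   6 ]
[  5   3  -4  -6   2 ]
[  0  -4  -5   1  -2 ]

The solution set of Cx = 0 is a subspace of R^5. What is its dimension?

Row reduce to echelon form.
R2 ← R2 + (3/4)·R1: [0, -7/2, 3/4, -11/4, -9/2]
R3 ← R3 + (1/2)·R1: [0, 0, -9/2, -9/2, -1]
R4 ← R4 − (5/4)·R1: [0, 9/2, 3/4, -3/4, 7/2]
R5 ← R5 + (5/4)·R1: [0, 11/2, -11/4, -9/4, 9/2]
R4 ← R4 + (9/7)·R2: [0, 0, 12/7, -30/7, -16/7]
R5 ← R5 + (11/7)·R2: [0, 0, -11/7, -46/7, -18/7]
R6 ← R6 − (8/7)·R2: [0, 0, -41/7, 29/7, 22/7]
R4 ← R4 + (8/21)·R3: [0, 0, 0, -6, -8/3]
R5 ← R5 − (22/63)·R3: [0, 0, 0, -5, -20/9]
R6 ← R6 − (82/63)·R3: [0, 0, 0, 10, 40/9]
R5 ← R5 − (5/6)·R4: [0, 0, 0, 0, 0]
R6 ← R6 + (5/3)·R4: [0, 0, 0, 0, 0]
4 nonzero rows, so rank(C) = 4.
C has 5 columns; by rank–nullity, nullity = 5 − 4 = 1.

1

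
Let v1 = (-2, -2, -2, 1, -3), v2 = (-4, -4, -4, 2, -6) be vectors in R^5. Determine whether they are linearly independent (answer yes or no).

Form the matrix with these vectors as rows and row reduce.
R2 ← R2 − (2)·R1: [0, 0, 0, 0, 0]
1 nonzero row, so the 2 vectors span a space of dimension 1.
Since 1 < 2, the vectors are linearly dependent.

no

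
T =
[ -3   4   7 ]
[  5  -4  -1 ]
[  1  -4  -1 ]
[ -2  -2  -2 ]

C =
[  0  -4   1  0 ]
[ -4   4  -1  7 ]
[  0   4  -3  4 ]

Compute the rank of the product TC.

First compute TC:
[[-16,  56, -28,  56],
 [ 16, -40,  12, -32],
 [ 16, -24,   8, -32],
 [  8,  -8,   6, -22]]
Now row reduce the product.
R2 ← R2 + R1: [0, 16, -16, 24]
R3 ← R3 + R1: [0, 32, -20, 24]
R4 ← R4 + (1/2)·R1: [0, 20, -8, 6]
R3 ← R3 − (2)·R2: [0, 0, 12, -24]
R4 ← R4 − (5/4)·R2: [0, 0, 12, -24]
R4 ← R4 − R3: [0, 0, 0, 0]
3 nonzero rows, so rank(TC) = 3.

3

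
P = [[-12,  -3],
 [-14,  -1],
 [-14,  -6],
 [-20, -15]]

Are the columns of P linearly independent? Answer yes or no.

yes

Row reduce P to echelon form.
R2 ← R2 − (7/6)·R1: [0, 5/2]
R3 ← R3 − (7/6)·R1: [0, -5/2]
R4 ← R4 − (5/3)·R1: [0, -10]
R3 ← R3 + R2: [0, 0]
R4 ← R4 + (4)·R2: [0, 0]
2 pivots among 2 columns.
Every column is a pivot column, so the columns are linearly independent.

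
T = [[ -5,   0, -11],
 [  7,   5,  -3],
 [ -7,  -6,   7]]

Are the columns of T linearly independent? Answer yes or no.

Row reduce T to echelon form.
R2 ← R2 + (7/5)·R1: [0, 5, -92/5]
R3 ← R3 − (7/5)·R1: [0, -6, 112/5]
R3 ← R3 + (6/5)·R2: [0, 0, 8/25]
3 pivots among 3 columns.
Every column is a pivot column, so the columns are linearly independent.

yes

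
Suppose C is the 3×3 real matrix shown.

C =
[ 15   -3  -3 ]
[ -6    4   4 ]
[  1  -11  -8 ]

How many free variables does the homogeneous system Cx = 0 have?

Row reduce to echelon form.
R2 ← R2 + (2/5)·R1: [0, 14/5, 14/5]
R3 ← R3 − (1/15)·R1: [0, -54/5, -39/5]
R3 ← R3 + (27/7)·R2: [0, 0, 3]
3 nonzero rows, so rank(C) = 3.
C has 3 columns; by rank–nullity, nullity = 3 − 3 = 0.

0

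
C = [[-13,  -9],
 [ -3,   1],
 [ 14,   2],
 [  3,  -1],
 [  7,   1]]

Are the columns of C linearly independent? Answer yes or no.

yes

Row reduce C to echelon form.
R2 ← R2 − (3/13)·R1: [0, 40/13]
R3 ← R3 + (14/13)·R1: [0, -100/13]
R4 ← R4 + (3/13)·R1: [0, -40/13]
R5 ← R5 + (7/13)·R1: [0, -50/13]
R3 ← R3 + (5/2)·R2: [0, 0]
R4 ← R4 + R2: [0, 0]
R5 ← R5 + (5/4)·R2: [0, 0]
2 pivots among 2 columns.
Every column is a pivot column, so the columns are linearly independent.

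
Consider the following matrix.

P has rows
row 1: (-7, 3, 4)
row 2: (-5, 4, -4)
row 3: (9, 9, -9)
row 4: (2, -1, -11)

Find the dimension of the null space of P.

0

Row reduce to echelon form.
R2 ← R2 − (5/7)·R1: [0, 13/7, -48/7]
R3 ← R3 + (9/7)·R1: [0, 90/7, -27/7]
R4 ← R4 + (2/7)·R1: [0, -1/7, -69/7]
R3 ← R3 − (90/13)·R2: [0, 0, 567/13]
R4 ← R4 + (1/13)·R2: [0, 0, -135/13]
R4 ← R4 + (5/21)·R3: [0, 0, 0]
3 nonzero rows, so rank(P) = 3.
P has 3 columns; by rank–nullity, nullity = 3 − 3 = 0.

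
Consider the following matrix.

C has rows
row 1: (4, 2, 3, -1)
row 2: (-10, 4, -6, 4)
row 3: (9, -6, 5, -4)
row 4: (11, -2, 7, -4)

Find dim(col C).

2

Row reduce to echelon form.
R2 ← R2 + (5/2)·R1: [0, 9, 3/2, 3/2]
R3 ← R3 − (9/4)·R1: [0, -21/2, -7/4, -7/4]
R4 ← R4 − (11/4)·R1: [0, -15/2, -5/4, -5/4]
R3 ← R3 + (7/6)·R2: [0, 0, 0, 0]
R4 ← R4 + (5/6)·R2: [0, 0, 0, 0]
Echelon form has 2 nonzero rows, so rank(C) = 2.
The column space has dimension equal to the rank: 2.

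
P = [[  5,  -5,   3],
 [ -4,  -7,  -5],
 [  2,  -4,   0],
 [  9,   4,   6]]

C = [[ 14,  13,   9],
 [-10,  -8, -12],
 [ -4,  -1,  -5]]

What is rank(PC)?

3

First compute PC:
[[108, 102,  90],
 [ 34,   9,  73],
 [ 68,  58,  66],
 [ 62,  79,   3]]
Now row reduce the product.
R2 ← R2 − (17/54)·R1: [0, -208/9, 134/3]
R3 ← R3 − (17/27)·R1: [0, -56/9, 28/3]
R4 ← R4 − (31/54)·R1: [0, 184/9, -146/3]
R3 ← R3 − (7/26)·R2: [0, 0, -35/13]
R4 ← R4 + (23/26)·R2: [0, 0, -119/13]
R4 ← R4 − (17/5)·R3: [0, 0, 0]
3 nonzero rows, so rank(PC) = 3.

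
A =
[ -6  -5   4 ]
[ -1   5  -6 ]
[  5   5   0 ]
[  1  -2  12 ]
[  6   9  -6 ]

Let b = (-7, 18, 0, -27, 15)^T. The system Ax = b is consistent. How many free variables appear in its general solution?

Row reduce the augmented matrix [A | b].
R2 ← R2 − (1/6)·R1: [0, 35/6, -20/3, 115/6]
R3 ← R3 + (5/6)·R1: [0, 5/6, 10/3, -35/6]
R4 ← R4 + (1/6)·R1: [0, -17/6, 38/3, -169/6]
R5 ← R5 + R1: [0, 4, -2, 8]
R3 ← R3 − (1/7)·R2: [0, 0, 30/7, -60/7]
R4 ← R4 + (17/35)·R2: [0, 0, 66/7, -132/7]
R5 ← R5 − (24/35)·R2: [0, 0, 18/7, -36/7]
R4 ← R4 − (11/5)·R3: [0, 0, 0, 0]
R5 ← R5 − (3/5)·R3: [0, 0, 0, 0]
The echelon form has 3 nonzero rows, and every pivot lies in the first 3 columns, so rank(A) = rank([A|b]) = 3.
The system is consistent.
Free variables = (unknowns) − (rank) = 3 − 3 = 0.

0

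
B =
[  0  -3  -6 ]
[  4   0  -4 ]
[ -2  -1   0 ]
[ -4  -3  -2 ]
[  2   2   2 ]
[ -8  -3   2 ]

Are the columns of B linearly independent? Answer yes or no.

no

Row reduce B to echelon form.
Swap R1 ↔ R2
R3 ← R3 + (1/2)·R1: [0, -1, -2]
R4 ← R4 + R1: [0, -3, -6]
R5 ← R5 − (1/2)·R1: [0, 2, 4]
R6 ← R6 + (2)·R1: [0, -3, -6]
R3 ← R3 − (1/3)·R2: [0, 0, 0]
R4 ← R4 − R2: [0, 0, 0]
R5 ← R5 + (2/3)·R2: [0, 0, 0]
R6 ← R6 − R2: [0, 0, 0]
2 pivots among 3 columns.
Only 2 < 3 pivot columns, so the columns are linearly dependent.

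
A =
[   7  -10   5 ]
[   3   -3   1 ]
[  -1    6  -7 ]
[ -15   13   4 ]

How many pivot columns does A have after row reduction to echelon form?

3

Row reduce to echelon form.
R2 ← R2 − (3/7)·R1: [0, 9/7, -8/7]
R3 ← R3 + (1/7)·R1: [0, 32/7, -44/7]
R4 ← R4 + (15/7)·R1: [0, -59/7, 103/7]
R3 ← R3 − (32/9)·R2: [0, 0, -20/9]
R4 ← R4 + (59/9)·R2: [0, 0, 65/9]
R4 ← R4 + (13/4)·R3: [0, 0, 0]
Echelon form has 3 nonzero rows, so rank(A) = 3.
Each nonzero row contributes one pivot column: 3 pivot columns.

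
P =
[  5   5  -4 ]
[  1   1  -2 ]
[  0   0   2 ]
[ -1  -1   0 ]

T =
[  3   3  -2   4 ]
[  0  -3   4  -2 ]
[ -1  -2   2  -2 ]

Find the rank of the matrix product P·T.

First compute PT:
[[ 19,   8,   2,  18],
 [  5,   4,  -2,   6],
 [ -2,  -4,   4,  -4],
 [ -3,   0,  -2,  -2]]
Now row reduce the product.
R2 ← R2 − (5/19)·R1: [0, 36/19, -48/19, 24/19]
R3 ← R3 + (2/19)·R1: [0, -60/19, 80/19, -40/19]
R4 ← R4 + (3/19)·R1: [0, 24/19, -32/19, 16/19]
R3 ← R3 + (5/3)·R2: [0, 0, 0, 0]
R4 ← R4 − (2/3)·R2: [0, 0, 0, 0]
2 nonzero rows, so rank(PT) = 2.

2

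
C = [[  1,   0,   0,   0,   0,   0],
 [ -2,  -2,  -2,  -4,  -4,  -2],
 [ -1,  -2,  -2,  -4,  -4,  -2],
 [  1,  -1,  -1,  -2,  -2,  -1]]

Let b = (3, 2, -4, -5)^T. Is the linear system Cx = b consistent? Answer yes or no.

Row reduce the augmented matrix [C | b].
R2 ← R2 + (2)·R1: [0, -2, -2, -4, -4, -2, 8]
R3 ← R3 + R1: [0, -2, -2, -4, -4, -2, -1]
R4 ← R4 − R1: [0, -1, -1, -2, -2, -1, -8]
R3 ← R3 − R2: [0, 0, 0, 0, 0, 0, -9]
R4 ← R4 − (1/2)·R2: [0, 0, 0, 0, 0, 0, -12]
R4 ← R4 − (4/3)·R3: [0, 0, 0, 0, 0, 0, 0]
The echelon form has 3 nonzero rows; the last pivot sits in the augmented column, so rank(C) = 2 but rank([C|b]) = 3.
Since the ranks differ, the system is inconsistent.

no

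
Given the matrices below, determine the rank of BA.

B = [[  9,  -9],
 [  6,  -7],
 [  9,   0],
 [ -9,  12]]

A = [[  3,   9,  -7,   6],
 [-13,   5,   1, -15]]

2

First compute BA:
[[144,  36, -72, 189],
 [109,  19, -49, 141],
 [ 27,  81, -63,  54],
 [-183, -21,  75, -234]]
Now row reduce the product.
R2 ← R2 − (109/144)·R1: [0, -33/4, 11/2, -33/16]
R3 ← R3 − (3/16)·R1: [0, 297/4, -99/2, 297/16]
R4 ← R4 + (61/48)·R1: [0, 99/4, -33/2, 99/16]
R3 ← R3 + (9)·R2: [0, 0, 0, 0]
R4 ← R4 + (3)·R2: [0, 0, 0, 0]
2 nonzero rows, so rank(BA) = 2.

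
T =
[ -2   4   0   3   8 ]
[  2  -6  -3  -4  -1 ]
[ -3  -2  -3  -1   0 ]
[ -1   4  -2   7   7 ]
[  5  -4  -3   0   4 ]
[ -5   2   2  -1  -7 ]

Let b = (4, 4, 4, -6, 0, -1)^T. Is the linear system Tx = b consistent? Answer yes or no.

no

Row reduce the augmented matrix [T | b].
R2 ← R2 + R1: [0, -2, -3, -1, 7, 8]
R3 ← R3 − (3/2)·R1: [0, -8, -3, -11/2, -12, -2]
R4 ← R4 − (1/2)·R1: [0, 2, -2, 11/2, 3, -8]
R5 ← R5 + (5/2)·R1: [0, 6, -3, 15/2, 24, 10]
R6 ← R6 − (5/2)·R1: [0, -8, 2, -17/2, -27, -11]
R3 ← R3 − (4)·R2: [0, 0, 9, -3/2, -40, -34]
R4 ← R4 + R2: [0, 0, -5, 9/2, 10, 0]
R5 ← R5 + (3)·R2: [0, 0, -12, 9/2, 45, 34]
R6 ← R6 − (4)·R2: [0, 0, 14, -9/2, -55, -43]
R4 ← R4 + (5/9)·R3: [0, 0, 0, 11/3, -110/9, -170/9]
R5 ← R5 + (4/3)·R3: [0, 0, 0, 5/2, -25/3, -34/3]
R6 ← R6 − (14/9)·R3: [0, 0, 0, -13/6, 65/9, 89/9]
R5 ← R5 − (15/22)·R4: [0, 0, 0, 0, 0, 17/11]
R6 ← R6 + (13/22)·R4: [0, 0, 0, 0, 0, -14/11]
R6 ← R6 + (14/17)·R5: [0, 0, 0, 0, 0, 0]
The echelon form has 5 nonzero rows; the last pivot sits in the augmented column, so rank(T) = 4 but rank([T|b]) = 5.
Since the ranks differ, the system is inconsistent.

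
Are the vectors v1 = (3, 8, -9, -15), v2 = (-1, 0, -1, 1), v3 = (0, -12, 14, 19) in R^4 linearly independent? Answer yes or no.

yes

Form the matrix with these vectors as rows and row reduce.
R2 ← R2 + (1/3)·R1: [0, 8/3, -4, -4]
R3 ← R3 + (9/2)·R2: [0, 0, -4, 1]
3 nonzero rows, so the 3 vectors span a space of dimension 3.
Since 3 = 3, the vectors are linearly independent.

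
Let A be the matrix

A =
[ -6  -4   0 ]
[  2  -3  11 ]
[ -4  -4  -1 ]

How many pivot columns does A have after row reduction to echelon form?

Row reduce to echelon form.
R2 ← R2 + (1/3)·R1: [0, -13/3, 11]
R3 ← R3 − (2/3)·R1: [0, -4/3, -1]
R3 ← R3 − (4/13)·R2: [0, 0, -57/13]
Echelon form has 3 nonzero rows, so rank(A) = 3.
Each nonzero row contributes one pivot column: 3 pivot columns.

3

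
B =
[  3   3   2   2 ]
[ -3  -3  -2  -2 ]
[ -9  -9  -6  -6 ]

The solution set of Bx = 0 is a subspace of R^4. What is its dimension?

3

Row reduce to echelon form.
R2 ← R2 + R1: [0, 0, 0, 0]
R3 ← R3 + (3)·R1: [0, 0, 0, 0]
1 nonzero row, so rank(B) = 1.
B has 4 columns; by rank–nullity, nullity = 4 − 1 = 3.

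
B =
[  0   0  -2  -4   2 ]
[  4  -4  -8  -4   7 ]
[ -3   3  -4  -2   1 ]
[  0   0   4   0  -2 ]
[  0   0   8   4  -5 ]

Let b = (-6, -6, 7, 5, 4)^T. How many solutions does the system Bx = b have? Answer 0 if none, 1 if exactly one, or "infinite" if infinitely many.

0

Row reduce the augmented matrix [B | b].
Swap R1 ↔ R2
R3 ← R3 + (3/4)·R1: [0, 0, -10, -5, 25/4, 5/2]
R3 ← R3 − (5)·R2: [0, 0, 0, 15, -15/4, 65/2]
R4 ← R4 + (2)·R2: [0, 0, 0, -8, 2, -7]
R5 ← R5 + (4)·R2: [0, 0, 0, -12, 3, -20]
R4 ← R4 + (8/15)·R3: [0, 0, 0, 0, 0, 31/3]
R5 ← R5 + (4/5)·R3: [0, 0, 0, 0, 0, 6]
R5 ← R5 − (18/31)·R4: [0, 0, 0, 0, 0, 0]
The echelon form has 4 nonzero rows; the last pivot sits in the augmented column, so rank(B) = 3 but rank([B|b]) = 4.
Since the ranks differ, the system is inconsistent.
It has no solutions.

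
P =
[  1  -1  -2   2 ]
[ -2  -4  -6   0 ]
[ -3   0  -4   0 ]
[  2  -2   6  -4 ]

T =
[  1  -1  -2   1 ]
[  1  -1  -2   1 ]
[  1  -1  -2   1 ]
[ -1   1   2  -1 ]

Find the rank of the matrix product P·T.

1

First compute PT:
[[ -4,   4,   8,  -4],
 [-12,  12,  24, -12],
 [ -7,   7,  14,  -7],
 [ 10, -10, -20,  10]]
Now row reduce the product.
R2 ← R2 − (3)·R1: [0, 0, 0, 0]
R3 ← R3 − (7/4)·R1: [0, 0, 0, 0]
R4 ← R4 + (5/2)·R1: [0, 0, 0, 0]
1 nonzero row, so rank(PT) = 1.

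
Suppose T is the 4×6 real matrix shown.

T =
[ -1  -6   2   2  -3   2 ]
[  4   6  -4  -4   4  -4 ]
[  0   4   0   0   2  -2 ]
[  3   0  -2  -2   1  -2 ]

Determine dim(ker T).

3

Row reduce to echelon form.
R2 ← R2 + (4)·R1: [0, -18, 4, 4, -8, 4]
R4 ← R4 + (3)·R1: [0, -18, 4, 4, -8, 4]
R3 ← R3 + (2/9)·R2: [0, 0, 8/9, 8/9, 2/9, -10/9]
R4 ← R4 − R2: [0, 0, 0, 0, 0, 0]
3 nonzero rows, so rank(T) = 3.
T has 6 columns; by rank–nullity, nullity = 6 − 3 = 3.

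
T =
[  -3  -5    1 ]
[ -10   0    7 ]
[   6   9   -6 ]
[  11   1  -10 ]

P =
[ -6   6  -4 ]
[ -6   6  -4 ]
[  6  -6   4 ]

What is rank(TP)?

First compute TP:
[[ 54, -54,  36],
 [102, -102,  68],
 [-126, 126, -84],
 [-132, 132, -88]]
Now row reduce the product.
R2 ← R2 − (17/9)·R1: [0, 0, 0]
R3 ← R3 + (7/3)·R1: [0, 0, 0]
R4 ← R4 + (22/9)·R1: [0, 0, 0]
1 nonzero row, so rank(TP) = 1.

1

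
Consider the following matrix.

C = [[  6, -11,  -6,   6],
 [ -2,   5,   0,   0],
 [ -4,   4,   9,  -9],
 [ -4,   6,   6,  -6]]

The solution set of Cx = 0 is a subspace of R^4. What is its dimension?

2

Row reduce to echelon form.
R2 ← R2 + (1/3)·R1: [0, 4/3, -2, 2]
R3 ← R3 + (2/3)·R1: [0, -10/3, 5, -5]
R4 ← R4 + (2/3)·R1: [0, -4/3, 2, -2]
R3 ← R3 + (5/2)·R2: [0, 0, 0, 0]
R4 ← R4 + R2: [0, 0, 0, 0]
2 nonzero rows, so rank(C) = 2.
C has 4 columns; by rank–nullity, nullity = 4 − 2 = 2.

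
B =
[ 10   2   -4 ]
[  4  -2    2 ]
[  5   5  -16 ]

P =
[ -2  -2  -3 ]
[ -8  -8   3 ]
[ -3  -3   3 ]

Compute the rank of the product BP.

2

First compute BP:
[[-24, -24, -36],
 [  2,   2, -12],
 [ -2,  -2, -48]]
Now row reduce the product.
R2 ← R2 + (1/12)·R1: [0, 0, -15]
R3 ← R3 − (1/12)·R1: [0, 0, -45]
R3 ← R3 − (3)·R2: [0, 0, 0]
2 nonzero rows, so rank(BP) = 2.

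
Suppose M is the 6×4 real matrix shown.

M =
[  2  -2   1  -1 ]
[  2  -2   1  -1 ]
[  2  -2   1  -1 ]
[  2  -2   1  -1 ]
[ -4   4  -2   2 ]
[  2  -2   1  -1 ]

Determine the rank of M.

1

Row reduce to echelon form.
R2 ← R2 − R1: [0, 0, 0, 0]
R3 ← R3 − R1: [0, 0, 0, 0]
R4 ← R4 − R1: [0, 0, 0, 0]
R5 ← R5 + (2)·R1: [0, 0, 0, 0]
R6 ← R6 − R1: [0, 0, 0, 0]
Echelon form has 1 nonzero row, so rank(M) = 1.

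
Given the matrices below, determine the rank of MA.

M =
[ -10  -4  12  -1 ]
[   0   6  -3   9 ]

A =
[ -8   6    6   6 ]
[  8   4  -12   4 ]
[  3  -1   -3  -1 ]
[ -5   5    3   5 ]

First compute MA:
[[ 89, -93, -51, -93],
 [ -6,  72, -36,  72]]
Now row reduce the product.
R2 ← R2 + (6/89)·R1: [0, 5850/89, -3510/89, 5850/89]
2 nonzero rows, so rank(MA) = 2.

2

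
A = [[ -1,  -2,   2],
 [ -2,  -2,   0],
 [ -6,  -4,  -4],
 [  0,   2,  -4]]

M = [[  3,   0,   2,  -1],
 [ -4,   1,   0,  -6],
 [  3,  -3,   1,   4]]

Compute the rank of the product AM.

First compute AM:
[[ 11,  -8,   0,  21],
 [  2,  -2,  -4,  14],
 [-14,   8, -16,  14],
 [-20,  14,  -4, -28]]
Now row reduce the product.
R2 ← R2 − (2/11)·R1: [0, -6/11, -4, 112/11]
R3 ← R3 + (14/11)·R1: [0, -24/11, -16, 448/11]
R4 ← R4 + (20/11)·R1: [0, -6/11, -4, 112/11]
R3 ← R3 − (4)·R2: [0, 0, 0, 0]
R4 ← R4 − R2: [0, 0, 0, 0]
2 nonzero rows, so rank(AM) = 2.

2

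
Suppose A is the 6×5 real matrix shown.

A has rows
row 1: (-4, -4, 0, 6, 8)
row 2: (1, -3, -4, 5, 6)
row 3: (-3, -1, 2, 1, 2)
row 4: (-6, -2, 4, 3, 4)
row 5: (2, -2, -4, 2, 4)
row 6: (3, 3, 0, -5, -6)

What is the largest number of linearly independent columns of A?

Row reduce to echelon form.
R2 ← R2 + (1/4)·R1: [0, -4, -4, 13/2, 8]
R3 ← R3 − (3/4)·R1: [0, 2, 2, -7/2, -4]
R4 ← R4 − (3/2)·R1: [0, 4, 4, -6, -8]
R5 ← R5 + (1/2)·R1: [0, -4, -4, 5, 8]
R6 ← R6 + (3/4)·R1: [0, 0, 0, -1/2, 0]
R3 ← R3 + (1/2)·R2: [0, 0, 0, -1/4, 0]
R4 ← R4 + R2: [0, 0, 0, 1/2, 0]
R5 ← R5 − R2: [0, 0, 0, -3/2, 0]
R4 ← R4 + (2)·R3: [0, 0, 0, 0, 0]
R5 ← R5 − (6)·R3: [0, 0, 0, 0, 0]
R6 ← R6 − (2)·R3: [0, 0, 0, 0, 0]
Echelon form has 3 nonzero rows, so rank(A) = 3.
The rank gives the maximum number of linearly independent columns: 3.

3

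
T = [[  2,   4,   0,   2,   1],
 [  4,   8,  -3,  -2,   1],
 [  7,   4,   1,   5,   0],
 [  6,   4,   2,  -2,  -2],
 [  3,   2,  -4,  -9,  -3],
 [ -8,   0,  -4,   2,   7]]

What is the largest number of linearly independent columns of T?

5

Row reduce to echelon form.
R2 ← R2 − (2)·R1: [0, 0, -3, -6, -1]
R3 ← R3 − (7/2)·R1: [0, -10, 1, -2, -7/2]
R4 ← R4 − (3)·R1: [0, -8, 2, -8, -5]
R5 ← R5 − (3/2)·R1: [0, -4, -4, -12, -9/2]
R6 ← R6 + (4)·R1: [0, 16, -4, 10, 11]
Swap R2 ↔ R3
R4 ← R4 − (4/5)·R2: [0, 0, 6/5, -32/5, -11/5]
R5 ← R5 − (2/5)·R2: [0, 0, -22/5, -56/5, -31/10]
R6 ← R6 + (8/5)·R2: [0, 0, -12/5, 34/5, 27/5]
R4 ← R4 + (2/5)·R3: [0, 0, 0, -44/5, -13/5]
R5 ← R5 − (22/15)·R3: [0, 0, 0, -12/5, -49/30]
R6 ← R6 − (4/5)·R3: [0, 0, 0, 58/5, 31/5]
R5 ← R5 − (3/11)·R4: [0, 0, 0, 0, -61/66]
R6 ← R6 + (29/22)·R4: [0, 0, 0, 0, 61/22]
R6 ← R6 + (3)·R5: [0, 0, 0, 0, 0]
Echelon form has 5 nonzero rows, so rank(T) = 5.
The rank gives the maximum number of linearly independent columns: 5.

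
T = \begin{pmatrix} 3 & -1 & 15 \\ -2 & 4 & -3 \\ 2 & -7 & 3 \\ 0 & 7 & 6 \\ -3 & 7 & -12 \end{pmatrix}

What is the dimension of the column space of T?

3

Row reduce to echelon form.
R2 ← R2 + (2/3)·R1: [0, 10/3, 7]
R3 ← R3 − (2/3)·R1: [0, -19/3, -7]
R5 ← R5 + R1: [0, 6, 3]
R3 ← R3 + (19/10)·R2: [0, 0, 63/10]
R4 ← R4 − (21/10)·R2: [0, 0, -87/10]
R5 ← R5 − (9/5)·R2: [0, 0, -48/5]
R4 ← R4 + (29/21)·R3: [0, 0, 0]
R5 ← R5 + (32/21)·R3: [0, 0, 0]
Echelon form has 3 nonzero rows, so rank(T) = 3.
The column space has dimension equal to the rank: 3.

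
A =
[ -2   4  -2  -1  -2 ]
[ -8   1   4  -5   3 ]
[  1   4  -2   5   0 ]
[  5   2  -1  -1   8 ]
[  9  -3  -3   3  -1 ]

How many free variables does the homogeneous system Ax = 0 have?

Row reduce to echelon form.
R2 ← R2 − (4)·R1: [0, -15, 12, -1, 11]
R3 ← R3 + (1/2)·R1: [0, 6, -3, 9/2, -1]
R4 ← R4 + (5/2)·R1: [0, 12, -6, -7/2, 3]
R5 ← R5 + (9/2)·R1: [0, 15, -12, -3/2, -10]
R3 ← R3 + (2/5)·R2: [0, 0, 9/5, 41/10, 17/5]
R4 ← R4 + (4/5)·R2: [0, 0, 18/5, -43/10, 59/5]
R5 ← R5 + R2: [0, 0, 0, -5/2, 1]
R4 ← R4 − (2)·R3: [0, 0, 0, -25/2, 5]
R5 ← R5 − (1/5)·R4: [0, 0, 0, 0, 0]
4 nonzero rows, so rank(A) = 4.
A has 5 columns; by rank–nullity, nullity = 5 − 4 = 1.

1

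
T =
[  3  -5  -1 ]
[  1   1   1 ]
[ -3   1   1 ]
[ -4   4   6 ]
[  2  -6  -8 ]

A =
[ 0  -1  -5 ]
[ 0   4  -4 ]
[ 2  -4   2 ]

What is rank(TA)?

First compute TA:
[[ -2, -19,   3],
 [  2,  -1,  -7],
 [  2,   3,  13],
 [ 12,  -4,  16],
 [-16,   6,  -2]]
Now row reduce the product.
R2 ← R2 + R1: [0, -20, -4]
R3 ← R3 + R1: [0, -16, 16]
R4 ← R4 + (6)·R1: [0, -118, 34]
R5 ← R5 − (8)·R1: [0, 158, -26]
R3 ← R3 − (4/5)·R2: [0, 0, 96/5]
R4 ← R4 − (59/10)·R2: [0, 0, 288/5]
R5 ← R5 + (79/10)·R2: [0, 0, -288/5]
R4 ← R4 − (3)·R3: [0, 0, 0]
R5 ← R5 + (3)·R3: [0, 0, 0]
3 nonzero rows, so rank(TA) = 3.

3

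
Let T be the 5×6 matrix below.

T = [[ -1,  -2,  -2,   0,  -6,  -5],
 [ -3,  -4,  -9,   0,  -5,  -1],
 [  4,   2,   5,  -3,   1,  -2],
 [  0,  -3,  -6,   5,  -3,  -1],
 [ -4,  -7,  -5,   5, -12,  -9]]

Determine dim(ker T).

Row reduce to echelon form.
R2 ← R2 − (3)·R1: [0, 2, -3, 0, 13, 14]
R3 ← R3 + (4)·R1: [0, -6, -3, -3, -23, -22]
R5 ← R5 − (4)·R1: [0, 1, 3, 5, 12, 11]
R3 ← R3 + (3)·R2: [0, 0, -12, -3, 16, 20]
R4 ← R4 + (3/2)·R2: [0, 0, -21/2, 5, 33/2, 20]
R5 ← R5 − (1/2)·R2: [0, 0, 9/2, 5, 11/2, 4]
R4 ← R4 − (7/8)·R3: [0, 0, 0, 61/8, 5/2, 5/2]
R5 ← R5 + (3/8)·R3: [0, 0, 0, 31/8, 23/2, 23/2]
R5 ← R5 − (31/61)·R4: [0, 0, 0, 0, 624/61, 624/61]
5 nonzero rows, so rank(T) = 5.
T has 6 columns; by rank–nullity, nullity = 6 − 5 = 1.

1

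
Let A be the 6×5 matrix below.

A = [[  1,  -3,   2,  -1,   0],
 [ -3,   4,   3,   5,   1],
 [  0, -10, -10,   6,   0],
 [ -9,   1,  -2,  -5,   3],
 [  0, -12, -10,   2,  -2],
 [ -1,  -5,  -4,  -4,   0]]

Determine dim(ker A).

0

Row reduce to echelon form.
R2 ← R2 + (3)·R1: [0, -5, 9, 2, 1]
R4 ← R4 + (9)·R1: [0, -26, 16, -14, 3]
R6 ← R6 + R1: [0, -8, -2, -5, 0]
R3 ← R3 − (2)·R2: [0, 0, -28, 2, -2]
R4 ← R4 − (26/5)·R2: [0, 0, -154/5, -122/5, -11/5]
R5 ← R5 − (12/5)·R2: [0, 0, -158/5, -14/5, -22/5]
R6 ← R6 − (8/5)·R2: [0, 0, -82/5, -41/5, -8/5]
R4 ← R4 − (11/10)·R3: [0, 0, 0, -133/5, 0]
R5 ← R5 − (79/70)·R3: [0, 0, 0, -177/35, -15/7]
R6 ← R6 − (41/70)·R3: [0, 0, 0, -328/35, -3/7]
R5 ← R5 − (177/931)·R4: [0, 0, 0, 0, -15/7]
R6 ← R6 − (328/931)·R4: [0, 0, 0, 0, -3/7]
R6 ← R6 − (1/5)·R5: [0, 0, 0, 0, 0]
5 nonzero rows, so rank(A) = 5.
A has 5 columns; by rank–nullity, nullity = 5 − 5 = 0.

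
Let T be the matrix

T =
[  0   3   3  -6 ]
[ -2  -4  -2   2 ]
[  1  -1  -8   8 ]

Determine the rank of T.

3

Row reduce to echelon form.
Swap R1 ↔ R2
R3 ← R3 + (1/2)·R1: [0, -3, -9, 9]
R3 ← R3 + R2: [0, 0, -6, 3]
Echelon form has 3 nonzero rows, so rank(T) = 3.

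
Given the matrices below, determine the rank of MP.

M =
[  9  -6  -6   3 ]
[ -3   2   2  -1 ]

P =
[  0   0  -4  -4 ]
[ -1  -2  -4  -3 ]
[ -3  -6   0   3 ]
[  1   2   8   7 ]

First compute MP:
[[ 27,  54,  12, -15],
 [ -9, -18,  -4,   5]]
Now row reduce the product.
R2 ← R2 + (1/3)·R1: [0, 0, 0, 0]
1 nonzero row, so rank(MP) = 1.

1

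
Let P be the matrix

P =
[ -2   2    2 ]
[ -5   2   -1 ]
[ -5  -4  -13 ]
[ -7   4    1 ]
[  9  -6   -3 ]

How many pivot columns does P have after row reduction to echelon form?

2

Row reduce to echelon form.
R2 ← R2 − (5/2)·R1: [0, -3, -6]
R3 ← R3 − (5/2)·R1: [0, -9, -18]
R4 ← R4 − (7/2)·R1: [0, -3, -6]
R5 ← R5 + (9/2)·R1: [0, 3, 6]
R3 ← R3 − (3)·R2: [0, 0, 0]
R4 ← R4 − R2: [0, 0, 0]
R5 ← R5 + R2: [0, 0, 0]
Echelon form has 2 nonzero rows, so rank(P) = 2.
Each nonzero row contributes one pivot column: 2 pivot columns.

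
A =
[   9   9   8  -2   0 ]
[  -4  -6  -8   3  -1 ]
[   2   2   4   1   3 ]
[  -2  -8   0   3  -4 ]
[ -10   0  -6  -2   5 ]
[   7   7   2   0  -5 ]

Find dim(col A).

5

Row reduce to echelon form.
R2 ← R2 + (4/9)·R1: [0, -2, -40/9, 19/9, -1]
R3 ← R3 − (2/9)·R1: [0, 0, 20/9, 13/9, 3]
R4 ← R4 + (2/9)·R1: [0, -6, 16/9, 23/9, -4]
R5 ← R5 + (10/9)·R1: [0, 10, 26/9, -38/9, 5]
R6 ← R6 − (7/9)·R1: [0, 0, -38/9, 14/9, -5]
R4 ← R4 − (3)·R2: [0, 0, 136/9, -34/9, -1]
R5 ← R5 + (5)·R2: [0, 0, -58/3, 19/3, 0]
R4 ← R4 − (34/5)·R3: [0, 0, 0, -68/5, -107/5]
R5 ← R5 + (87/10)·R3: [0, 0, 0, 189/10, 261/10]
R6 ← R6 + (19/10)·R3: [0, 0, 0, 43/10, 7/10]
R5 ← R5 + (189/136)·R4: [0, 0, 0, 0, -495/136]
R6 ← R6 + (43/136)·R4: [0, 0, 0, 0, -825/136]
R6 ← R6 − (5/3)·R5: [0, 0, 0, 0, 0]
Echelon form has 5 nonzero rows, so rank(A) = 5.
The column space has dimension equal to the rank: 5.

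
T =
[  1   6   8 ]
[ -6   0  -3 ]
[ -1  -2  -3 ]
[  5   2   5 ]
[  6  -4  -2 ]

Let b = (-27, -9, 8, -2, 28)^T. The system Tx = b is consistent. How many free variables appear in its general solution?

Row reduce the augmented matrix [T | b].
R2 ← R2 + (6)·R1: [0, 36, 45, -171]
R3 ← R3 + R1: [0, 4, 5, -19]
R4 ← R4 − (5)·R1: [0, -28, -35, 133]
R5 ← R5 − (6)·R1: [0, -40, -50, 190]
R3 ← R3 − (1/9)·R2: [0, 0, 0, 0]
R4 ← R4 + (7/9)·R2: [0, 0, 0, 0]
R5 ← R5 + (10/9)·R2: [0, 0, 0, 0]
The echelon form has 2 nonzero rows, and every pivot lies in the first 3 columns, so rank(T) = rank([T|b]) = 2.
The system is consistent.
Free variables = (unknowns) − (rank) = 3 − 2 = 1.

1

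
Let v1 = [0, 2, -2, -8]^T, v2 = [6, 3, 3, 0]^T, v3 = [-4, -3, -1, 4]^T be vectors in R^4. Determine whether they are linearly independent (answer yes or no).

Form the matrix with these vectors as rows and row reduce.
Swap R1 ↔ R2
R3 ← R3 + (2/3)·R1: [0, -1, 1, 4]
R3 ← R3 + (1/2)·R2: [0, 0, 0, 0]
2 nonzero rows, so the 3 vectors span a space of dimension 2.
Since 2 < 3, the vectors are linearly dependent.

no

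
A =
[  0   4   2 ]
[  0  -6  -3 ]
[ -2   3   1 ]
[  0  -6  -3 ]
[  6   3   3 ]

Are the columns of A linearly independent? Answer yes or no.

no

Row reduce A to echelon form.
Swap R1 ↔ R3
R5 ← R5 + (3)·R1: [0, 12, 6]
R3 ← R3 + (2/3)·R2: [0, 0, 0]
R4 ← R4 − R2: [0, 0, 0]
R5 ← R5 + (2)·R2: [0, 0, 0]
2 pivots among 3 columns.
Only 2 < 3 pivot columns, so the columns are linearly dependent.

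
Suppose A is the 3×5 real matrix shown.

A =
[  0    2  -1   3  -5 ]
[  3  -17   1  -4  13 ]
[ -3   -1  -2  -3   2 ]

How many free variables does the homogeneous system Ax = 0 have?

Row reduce to echelon form.
Swap R1 ↔ R2
R3 ← R3 + R1: [0, -18, -1, -7, 15]
R3 ← R3 + (9)·R2: [0, 0, -10, 20, -30]
3 nonzero rows, so rank(A) = 3.
A has 5 columns; by rank–nullity, nullity = 5 − 3 = 2.

2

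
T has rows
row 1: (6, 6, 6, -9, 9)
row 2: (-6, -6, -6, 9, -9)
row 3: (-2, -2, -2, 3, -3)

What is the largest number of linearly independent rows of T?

Row reduce to echelon form.
R2 ← R2 + R1: [0, 0, 0, 0, 0]
R3 ← R3 + (1/3)·R1: [0, 0, 0, 0, 0]
Echelon form has 1 nonzero row, so rank(T) = 1.
The rank gives the maximum number of linearly independent rows: 1.

1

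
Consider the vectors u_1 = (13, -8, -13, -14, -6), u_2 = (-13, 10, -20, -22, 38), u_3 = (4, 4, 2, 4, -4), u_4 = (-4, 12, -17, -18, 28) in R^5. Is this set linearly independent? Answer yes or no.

yes

Form the matrix with these vectors as rows and row reduce.
R2 ← R2 + R1: [0, 2, -33, -36, 32]
R3 ← R3 − (4/13)·R1: [0, 84/13, 6, 108/13, -28/13]
R4 ← R4 + (4/13)·R1: [0, 124/13, -21, -290/13, 340/13]
R3 ← R3 − (42/13)·R2: [0, 0, 1464/13, 1620/13, -1372/13]
R4 ← R4 − (62/13)·R2: [0, 0, 1773/13, 1942/13, -1644/13]
R4 ← R4 − (591/488)·R3: [0, 0, 0, -187/122, 165/122]
4 nonzero rows, so the 4 vectors span a space of dimension 4.
Since 4 = 4, the vectors are linearly independent.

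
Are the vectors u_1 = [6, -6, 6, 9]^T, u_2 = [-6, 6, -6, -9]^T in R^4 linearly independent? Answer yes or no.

Form the matrix with these vectors as rows and row reduce.
R2 ← R2 + R1: [0, 0, 0, 0]
1 nonzero row, so the 2 vectors span a space of dimension 1.
Since 1 < 2, the vectors are linearly dependent.

no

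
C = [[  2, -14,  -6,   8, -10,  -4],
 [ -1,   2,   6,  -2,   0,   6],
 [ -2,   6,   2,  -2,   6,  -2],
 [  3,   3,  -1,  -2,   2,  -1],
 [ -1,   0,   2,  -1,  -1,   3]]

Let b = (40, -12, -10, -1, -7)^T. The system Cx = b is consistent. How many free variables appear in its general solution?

Row reduce the augmented matrix [C | b].
R2 ← R2 + (1/2)·R1: [0, -5, 3, 2, -5, 4, 8]
R3 ← R3 + R1: [0, -8, -4, 6, -4, -6, 30]
R4 ← R4 − (3/2)·R1: [0, 24, 8, -14, 17, 5, -61]
R5 ← R5 + (1/2)·R1: [0, -7, -1, 3, -6, 1, 13]
R3 ← R3 − (8/5)·R2: [0, 0, -44/5, 14/5, 4, -62/5, 86/5]
R4 ← R4 + (24/5)·R2: [0, 0, 112/5, -22/5, -7, 121/5, -113/5]
R5 ← R5 − (7/5)·R2: [0, 0, -26/5, 1/5, 1, -23/5, 9/5]
R4 ← R4 + (28/11)·R3: [0, 0, 0, 30/11, 35/11, -81/11, 233/11]
R5 ← R5 − (13/22)·R3: [0, 0, 0, -16/11, -15/11, 30/11, -92/11]
R5 ← R5 + (8/15)·R4: [0, 0, 0, 0, 1/3, -6/5, 44/15]
The echelon form has 5 nonzero rows, and every pivot lies in the first 6 columns, so rank(C) = rank([C|b]) = 5.
The system is consistent.
Free variables = (unknowns) − (rank) = 6 − 5 = 1.

1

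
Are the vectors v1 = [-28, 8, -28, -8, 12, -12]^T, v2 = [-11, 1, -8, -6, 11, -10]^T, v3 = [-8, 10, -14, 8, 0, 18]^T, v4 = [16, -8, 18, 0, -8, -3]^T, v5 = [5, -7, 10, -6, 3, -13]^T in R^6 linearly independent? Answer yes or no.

no

Form the matrix with these vectors as rows and row reduce.
R2 ← R2 − (11/28)·R1: [0, -15/7, 3, -20/7, 44/7, -37/7]
R3 ← R3 − (2/7)·R1: [0, 54/7, -6, 72/7, -24/7, 150/7]
R4 ← R4 + (4/7)·R1: [0, -24/7, 2, -32/7, -8/7, -69/7]
R5 ← R5 + (5/28)·R1: [0, -39/7, 5, -52/7, 36/7, -106/7]
R3 ← R3 + (18/5)·R2: [0, 0, 24/5, 0, 96/5, 12/5]
R4 ← R4 − (8/5)·R2: [0, 0, -14/5, 0, -56/5, -7/5]
R5 ← R5 − (13/5)·R2: [0, 0, -14/5, 0, -56/5, -7/5]
R4 ← R4 + (7/12)·R3: [0, 0, 0, 0, 0, 0]
R5 ← R5 + (7/12)·R3: [0, 0, 0, 0, 0, 0]
3 nonzero rows, so the 5 vectors span a space of dimension 3.
Since 3 < 5, the vectors are linearly dependent.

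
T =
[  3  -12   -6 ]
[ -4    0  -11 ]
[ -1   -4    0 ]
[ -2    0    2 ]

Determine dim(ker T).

Row reduce to echelon form.
R2 ← R2 + (4/3)·R1: [0, -16, -19]
R3 ← R3 + (1/3)·R1: [0, -8, -2]
R4 ← R4 + (2/3)·R1: [0, -8, -2]
R3 ← R3 − (1/2)·R2: [0, 0, 15/2]
R4 ← R4 − (1/2)·R2: [0, 0, 15/2]
R4 ← R4 − R3: [0, 0, 0]
3 nonzero rows, so rank(T) = 3.
T has 3 columns; by rank–nullity, nullity = 3 − 3 = 0.

0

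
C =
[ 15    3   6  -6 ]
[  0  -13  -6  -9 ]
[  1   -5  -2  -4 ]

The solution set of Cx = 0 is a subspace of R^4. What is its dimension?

Row reduce to echelon form.
R3 ← R3 − (1/15)·R1: [0, -26/5, -12/5, -18/5]
R3 ← R3 − (2/5)·R2: [0, 0, 0, 0]
2 nonzero rows, so rank(C) = 2.
C has 4 columns; by rank–nullity, nullity = 4 − 2 = 2.

2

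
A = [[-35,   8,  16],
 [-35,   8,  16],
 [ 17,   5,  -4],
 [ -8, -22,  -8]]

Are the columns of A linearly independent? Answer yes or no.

yes

Row reduce A to echelon form.
R2 ← R2 − R1: [0, 0, 0]
R3 ← R3 + (17/35)·R1: [0, 311/35, 132/35]
R4 ← R4 − (8/35)·R1: [0, -834/35, -408/35]
Swap R2 ↔ R3
R4 ← R4 + (834/311)·R2: [0, 0, -480/311]
Swap R3 ↔ R4
3 pivots among 3 columns.
Every column is a pivot column, so the columns are linearly independent.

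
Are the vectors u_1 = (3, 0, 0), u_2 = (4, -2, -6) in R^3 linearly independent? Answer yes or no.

Form the matrix with these vectors as rows and row reduce.
R2 ← R2 − (4/3)·R1: [0, -2, -6]
2 nonzero rows, so the 2 vectors span a space of dimension 2.
Since 2 = 2, the vectors are linearly independent.

yes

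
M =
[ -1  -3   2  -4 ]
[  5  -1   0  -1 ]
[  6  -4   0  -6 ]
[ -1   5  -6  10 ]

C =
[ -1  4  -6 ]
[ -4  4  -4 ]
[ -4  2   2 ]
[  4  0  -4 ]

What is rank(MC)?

First compute MC:
[[-11, -12,  38],
 [ -5,  16, -22],
 [-14,   8,   4],
 [ 45,   4, -66]]
Now row reduce the product.
R2 ← R2 − (5/11)·R1: [0, 236/11, -432/11]
R3 ← R3 − (14/11)·R1: [0, 256/11, -488/11]
R4 ← R4 + (45/11)·R1: [0, -496/11, 984/11]
R3 ← R3 − (64/59)·R2: [0, 0, -104/59]
R4 ← R4 + (124/59)·R2: [0, 0, 408/59]
R4 ← R4 + (51/13)·R3: [0, 0, 0]
3 nonzero rows, so rank(MC) = 3.

3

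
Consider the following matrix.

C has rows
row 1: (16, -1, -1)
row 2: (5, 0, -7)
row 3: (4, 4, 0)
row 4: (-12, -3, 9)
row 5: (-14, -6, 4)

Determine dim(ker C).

Row reduce to echelon form.
R2 ← R2 − (5/16)·R1: [0, 5/16, -107/16]
R3 ← R3 − (1/4)·R1: [0, 17/4, 1/4]
R4 ← R4 + (3/4)·R1: [0, -15/4, 33/4]
R5 ← R5 + (7/8)·R1: [0, -55/8, 25/8]
R3 ← R3 − (68/5)·R2: [0, 0, 456/5]
R4 ← R4 + (12)·R2: [0, 0, -72]
R5 ← R5 + (22)·R2: [0, 0, -144]
R4 ← R4 + (15/19)·R3: [0, 0, 0]
R5 ← R5 + (30/19)·R3: [0, 0, 0]
3 nonzero rows, so rank(C) = 3.
C has 3 columns; by rank–nullity, nullity = 3 − 3 = 0.

0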